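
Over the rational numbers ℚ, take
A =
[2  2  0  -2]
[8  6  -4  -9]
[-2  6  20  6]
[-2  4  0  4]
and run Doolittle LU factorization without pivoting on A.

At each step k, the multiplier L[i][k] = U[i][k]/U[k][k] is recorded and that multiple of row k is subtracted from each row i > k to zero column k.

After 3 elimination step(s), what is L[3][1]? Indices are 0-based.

L[3][1] = -3

Step 1: pivot at (0,0) is 2.
  row1 ← row1 − (4)·row0  ⇒  L[1][0]=4, U row1=(0, -2, -4, -1)
  row2 ← row2 − (-1)·row0  ⇒  L[2][0]=-1, U row2=(0, 8, 20, 4)
  row3 ← row3 − (-1)·row0  ⇒  L[3][0]=-1, U row3=(0, 6, 0, 2)
Step 2: pivot at (1,1) is -2.
  row2 ← row2 − (-4)·row1  ⇒  L[2][1]=-4, U row2=(0, 0, 4, 0)
  row3 ← row3 − (-3)·row1  ⇒  L[3][1]=-3, U row3=(0, 0, -12, -1)
Step 3: pivot at (2,2) is 4.
  row3 ← row3 − (-3)·row2  ⇒  L[3][2]=-3, U row3=(0, 0, 0, -1)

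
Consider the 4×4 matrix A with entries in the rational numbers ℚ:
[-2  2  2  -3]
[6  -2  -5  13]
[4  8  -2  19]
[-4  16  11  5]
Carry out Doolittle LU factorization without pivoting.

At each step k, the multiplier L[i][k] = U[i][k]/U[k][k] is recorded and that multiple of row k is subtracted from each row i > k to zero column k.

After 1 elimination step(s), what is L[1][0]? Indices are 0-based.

L[1][0] = -3

k=0: U[0][0]=-2
  eliminate (1,0): mult=-3, new row 1: (0, 4, 1, 4); set L[1][0]=-3
  eliminate (2,0): mult=-2, new row 2: (0, 12, 2, 13); set L[2][0]=-2
  eliminate (3,0): mult=2, new row 3: (0, 12, 7, 11); set L[3][0]=2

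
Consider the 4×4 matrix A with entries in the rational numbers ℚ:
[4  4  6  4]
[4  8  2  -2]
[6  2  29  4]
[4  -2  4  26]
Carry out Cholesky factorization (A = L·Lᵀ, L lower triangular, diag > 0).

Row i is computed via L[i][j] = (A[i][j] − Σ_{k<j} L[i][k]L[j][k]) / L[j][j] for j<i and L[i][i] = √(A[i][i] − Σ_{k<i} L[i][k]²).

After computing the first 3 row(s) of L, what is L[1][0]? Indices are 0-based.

Step 1: L[0][0] = √(4) = 2.
  L[1][0] = (4) / L[0][0] = 2.
Step 2: L[1][1] = √(4) = 2.
  L[2][0] = (6) / L[0][0] = 3.
  L[2][1] = (-4) / L[1][1] = -2.
Step 3: L[2][2] = √(16) = 4.

L[1][0] = 2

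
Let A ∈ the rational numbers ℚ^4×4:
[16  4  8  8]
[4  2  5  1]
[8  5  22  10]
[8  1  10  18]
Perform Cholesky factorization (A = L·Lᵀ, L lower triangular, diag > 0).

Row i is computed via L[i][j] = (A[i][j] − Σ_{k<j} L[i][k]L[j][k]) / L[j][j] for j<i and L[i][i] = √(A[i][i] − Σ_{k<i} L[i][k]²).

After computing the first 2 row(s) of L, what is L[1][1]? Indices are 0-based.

L[1][1] = 1

Step 1: L[0][0] = √(16) = 4.
  L[1][0] = (4) / L[0][0] = 1.
Step 2: L[1][1] = √(1) = 1.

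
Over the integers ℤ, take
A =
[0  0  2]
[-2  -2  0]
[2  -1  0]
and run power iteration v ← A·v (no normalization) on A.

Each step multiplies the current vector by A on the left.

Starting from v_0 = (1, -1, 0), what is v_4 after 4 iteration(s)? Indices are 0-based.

v_4 = (24, 24, 12)

v_0 = (1, -1, 0).
v_1 = A·v_0 = (0, 0, 3).
v_2 = A·v_1 = (6, 0, 0).
v_3 = A·v_2 = (0, -12, 12).
v_4 = A·v_3 = (24, 24, 12).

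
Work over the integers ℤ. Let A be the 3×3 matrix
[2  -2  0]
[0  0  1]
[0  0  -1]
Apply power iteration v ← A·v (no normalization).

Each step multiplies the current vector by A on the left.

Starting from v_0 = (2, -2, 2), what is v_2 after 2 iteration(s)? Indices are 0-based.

v_2 = (12, -2, 2)

v_0 = (2, -2, 2).
v_1 = A·v_0 = (8, 2, -2).
v_2 = A·v_1 = (12, -2, 2).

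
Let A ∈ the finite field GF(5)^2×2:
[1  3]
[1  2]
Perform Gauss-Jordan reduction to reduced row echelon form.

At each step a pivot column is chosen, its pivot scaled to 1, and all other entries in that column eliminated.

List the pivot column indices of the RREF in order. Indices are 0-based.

pivot(0,0)=1: scale R0 → (1, 3)
  clear (1,0): R1 −= (1)R0 → (0, 4)
pivot(1,1)=4: scale R1 → (0, 1)
  clear (0,1): R0 −= (3)R1 → (1, 0)

pivot columns: 0, 1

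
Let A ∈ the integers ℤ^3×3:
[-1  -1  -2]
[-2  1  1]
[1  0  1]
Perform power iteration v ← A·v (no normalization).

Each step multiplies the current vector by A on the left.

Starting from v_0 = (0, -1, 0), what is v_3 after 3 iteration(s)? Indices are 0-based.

v_3 = (1, -2, 1)

v_0 = (0, -1, 0).
v_1 = A·v_0 = (1, -1, 0).
v_2 = A·v_1 = (0, -3, 1).
v_3 = A·v_2 = (1, -2, 1).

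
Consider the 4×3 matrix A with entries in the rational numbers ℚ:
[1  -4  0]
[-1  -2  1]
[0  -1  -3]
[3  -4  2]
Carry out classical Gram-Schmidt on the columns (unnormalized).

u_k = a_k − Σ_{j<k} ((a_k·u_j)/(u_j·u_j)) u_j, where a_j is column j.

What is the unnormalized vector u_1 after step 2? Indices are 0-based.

u_1 = (-30/11, -36/11, -1, -2/11)

Step 1: u_0 = a_0 = (1, -1, 0, 3).
Step 2: u_1 = a_1 − (-14/11)·u_0 = (-30/11, -36/11, -1, -2/11).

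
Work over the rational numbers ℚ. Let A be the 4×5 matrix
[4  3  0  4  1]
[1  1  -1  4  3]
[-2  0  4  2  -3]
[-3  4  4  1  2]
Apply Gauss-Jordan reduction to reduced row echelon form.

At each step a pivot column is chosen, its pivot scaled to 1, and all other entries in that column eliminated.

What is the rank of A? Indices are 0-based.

rank = 4

[1] R0 /= 4  ⇒  (1, 3/4, 0, 1, 1/4)
     R1 -= 1·R0  ⇒  (0, 1/4, -1, 3, 11/4)
     R2 -= -2·R0  ⇒  (0, 3/2, 4, 4, -5/2)
     R3 -= -3·R0  ⇒  (0, 25/4, 4, 4, 11/4)
[2] R1 /= 1/4  ⇒  (0, 1, -4, 12, 11)
     R0 -= 3/4·R1  ⇒  (1, 0, 3, -8, -8)
     R2 -= 3/2·R1  ⇒  (0, 0, 10, -14, -19)
     R3 -= 25/4·R1  ⇒  (0, 0, 29, -71, -66)
[3] R2 /= 10  ⇒  (0, 0, 1, -7/5, -19/10)
     R0 -= 3·R2  ⇒  (1, 0, 0, -19/5, -23/10)
     R1 -= -4·R2  ⇒  (0, 1, 0, 32/5, 17/5)
     R3 -= 29·R2  ⇒  (0, 0, 0, -152/5, -109/10)
[4] R3 /= -152/5  ⇒  (0, 0, 0, 1, 109/304)
     R0 -= -19/5·R3  ⇒  (1, 0, 0, 0, -15/16)
     R1 -= 32/5·R3  ⇒  (0, 1, 0, 0, 21/19)
     R2 -= -7/5·R3  ⇒  (0, 0, 1, 0, -425/304)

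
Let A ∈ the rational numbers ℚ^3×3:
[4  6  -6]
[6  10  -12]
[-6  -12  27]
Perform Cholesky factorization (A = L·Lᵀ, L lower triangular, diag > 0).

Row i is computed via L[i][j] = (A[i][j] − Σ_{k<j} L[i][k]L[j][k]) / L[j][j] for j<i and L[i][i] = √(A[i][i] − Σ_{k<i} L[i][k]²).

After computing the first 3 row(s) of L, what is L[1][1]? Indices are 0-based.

Step 1: L[0][0] = √(4) = 2.
  L[1][0] = (6) / L[0][0] = 3.
Step 2: L[1][1] = √(1) = 1.
  L[2][0] = (-6) / L[0][0] = -3.
  L[2][1] = (-3) / L[1][1] = -3.
Step 3: L[2][2] = √(9) = 3.

L[1][1] = 1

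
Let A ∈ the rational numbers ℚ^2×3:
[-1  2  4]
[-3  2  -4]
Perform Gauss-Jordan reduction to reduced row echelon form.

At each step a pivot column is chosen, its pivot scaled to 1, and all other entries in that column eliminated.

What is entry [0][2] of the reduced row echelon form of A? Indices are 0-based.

pivot(0,0)=-1: scale R0 → (1, -2, -4)
  clear (1,0): R1 −= (-3)R0 → (0, -4, -16)
pivot(1,1)=-4: scale R1 → (0, 1, 4)
  clear (0,1): R0 −= (-2)R1 → (1, 0, 4)

M[0][2] = 4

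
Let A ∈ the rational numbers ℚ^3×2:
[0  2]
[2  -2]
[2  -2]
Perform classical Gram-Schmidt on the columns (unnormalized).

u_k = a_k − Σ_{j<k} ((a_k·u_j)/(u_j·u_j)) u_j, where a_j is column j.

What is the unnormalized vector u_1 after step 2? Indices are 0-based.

u_1 = (2, 0, 0)

Step 1: u_0 = a_0 = (0, 2, 2).
Step 2: u_1 = a_1 − (-1)·u_0 = (2, 0, 0).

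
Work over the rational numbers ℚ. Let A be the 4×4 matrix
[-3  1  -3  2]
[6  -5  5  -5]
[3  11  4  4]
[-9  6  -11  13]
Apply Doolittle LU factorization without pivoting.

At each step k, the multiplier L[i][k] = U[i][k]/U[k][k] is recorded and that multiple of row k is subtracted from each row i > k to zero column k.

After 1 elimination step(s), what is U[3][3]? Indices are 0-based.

U[3][3] = 7

[col 0] pivot -3
  R1 -= -2*R0 → (0, -3, -1, -1)  (L[1][0] := -2)
  R2 -= -1*R0 → (0, 12, 1, 6)  (L[2][0] := -1)
  R3 -= 3*R0 → (0, 3, -2, 7)  (L[3][0] := 3)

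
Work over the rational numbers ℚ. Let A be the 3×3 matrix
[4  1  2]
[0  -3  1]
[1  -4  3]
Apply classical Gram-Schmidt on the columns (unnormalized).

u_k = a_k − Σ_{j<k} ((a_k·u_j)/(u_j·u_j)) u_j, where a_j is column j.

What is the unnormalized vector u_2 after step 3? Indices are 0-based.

Step 1: u_0 = a_0 = (4, 0, 1).
Step 2: u_1 = a_1 − (0)·u_0 = (1, -3, -4).
Step 3: u_2 = a_2 − (11/17)·u_0 − (-1/2)·u_1 = (-3/34, -1/2, 6/17).

u_2 = (-3/34, -1/2, 6/17)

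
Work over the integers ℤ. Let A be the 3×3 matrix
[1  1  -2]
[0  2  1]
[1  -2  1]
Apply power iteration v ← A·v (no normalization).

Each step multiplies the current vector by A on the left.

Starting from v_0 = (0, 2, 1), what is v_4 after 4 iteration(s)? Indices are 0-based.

v_0 = (0, 2, 1).
v_1 = A·v_0 = (0, 5, -3).
v_2 = A·v_1 = (11, 7, -13).
v_3 = A·v_2 = (44, 1, -16).
v_4 = A·v_3 = (77, -14, 26).

v_4 = (77, -14, 26)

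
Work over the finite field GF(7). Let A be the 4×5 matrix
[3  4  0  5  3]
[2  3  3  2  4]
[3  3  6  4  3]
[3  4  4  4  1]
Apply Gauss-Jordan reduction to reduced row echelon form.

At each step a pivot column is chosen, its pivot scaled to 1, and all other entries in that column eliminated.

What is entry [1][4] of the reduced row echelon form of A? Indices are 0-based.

M[1][4] = 0

pivot(0,0)=3: scale R0 → (1, 6, 0, 4, 1)
  clear (1,0): R1 −= (2)R0 → (0, 5, 3, 1, 2)
  clear (2,0): R2 −= (3)R0 → (0, 6, 6, 6, 0)
  clear (3,0): R3 −= (3)R0 → (0, 0, 4, 6, 5)
pivot(1,1)=5: scale R1 → (0, 1, 2, 3, 6)
  clear (0,1): R0 −= (6)R1 → (1, 0, 2, 0, 0)
  clear (2,1): R2 −= (6)R1 → (0, 0, 1, 2, 6)
pivot(2,2)=1: scale R2 → (0, 0, 1, 2, 6)
  clear (0,2): R0 −= (2)R2 → (1, 0, 0, 3, 2)
  clear (1,2): R1 −= (2)R2 → (0, 1, 0, 6, 1)
  clear (3,2): R3 −= (4)R2 → (0, 0, 0, 5, 2)
pivot(3,3)=5: scale R3 → (0, 0, 0, 1, 6)
  clear (0,3): R0 −= (3)R3 → (1, 0, 0, 0, 5)
  clear (1,3): R1 −= (6)R3 → (0, 1, 0, 0, 0)
  clear (2,3): R2 −= (2)R3 → (0, 0, 1, 0, 1)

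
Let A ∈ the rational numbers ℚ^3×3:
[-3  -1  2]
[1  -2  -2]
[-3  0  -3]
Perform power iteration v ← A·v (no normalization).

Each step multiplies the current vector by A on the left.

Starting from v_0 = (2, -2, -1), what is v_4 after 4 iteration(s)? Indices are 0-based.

v_4 = (-342, 280, 105)

v_0 = (2, -2, -1).
v_1 = A·v_0 = (-6, 8, -3).
v_2 = A·v_1 = (4, -16, 27).
v_3 = A·v_2 = (58, -18, -93).
v_4 = A·v_3 = (-342, 280, 105).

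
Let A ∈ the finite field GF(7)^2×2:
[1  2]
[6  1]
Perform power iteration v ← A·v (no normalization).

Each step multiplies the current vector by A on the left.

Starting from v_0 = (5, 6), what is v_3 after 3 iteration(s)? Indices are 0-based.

v_3 = (1, 0)

v_0 = (5, 6).
v_1 = A·v_0 = (3, 1).
v_2 = A·v_1 = (5, 5).
v_3 = A·v_2 = (1, 0).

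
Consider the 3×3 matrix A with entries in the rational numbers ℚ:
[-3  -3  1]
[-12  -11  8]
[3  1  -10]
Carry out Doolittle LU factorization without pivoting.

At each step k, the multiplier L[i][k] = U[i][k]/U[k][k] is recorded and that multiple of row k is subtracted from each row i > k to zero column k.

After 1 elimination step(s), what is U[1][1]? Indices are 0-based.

U[1][1] = 1

Step 1: pivot at (0,0) is -3.
  row1 ← row1 − (4)·row0  ⇒  L[1][0]=4, U row1=(0, 1, 4)
  row2 ← row2 − (-1)·row0  ⇒  L[2][0]=-1, U row2=(0, -2, -9)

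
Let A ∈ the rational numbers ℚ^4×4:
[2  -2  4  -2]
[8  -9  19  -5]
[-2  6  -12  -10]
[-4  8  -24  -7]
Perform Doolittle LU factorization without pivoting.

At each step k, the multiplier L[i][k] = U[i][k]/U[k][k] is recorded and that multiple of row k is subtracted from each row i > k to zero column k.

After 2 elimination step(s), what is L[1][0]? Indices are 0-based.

L[1][0] = 4

k=0: U[0][0]=2
  eliminate (1,0): mult=4, new row 1: (0, -1, 3, 3); set L[1][0]=4
  eliminate (2,0): mult=-1, new row 2: (0, 4, -8, -12); set L[2][0]=-1
  eliminate (3,0): mult=-2, new row 3: (0, 4, -16, -11); set L[3][0]=-2
k=1: U[1][1]=-1
  eliminate (2,1): mult=-4, new row 2: (0, 0, 4, 0); set L[2][1]=-4
  eliminate (3,1): mult=-4, new row 3: (0, 0, -4, 1); set L[3][1]=-4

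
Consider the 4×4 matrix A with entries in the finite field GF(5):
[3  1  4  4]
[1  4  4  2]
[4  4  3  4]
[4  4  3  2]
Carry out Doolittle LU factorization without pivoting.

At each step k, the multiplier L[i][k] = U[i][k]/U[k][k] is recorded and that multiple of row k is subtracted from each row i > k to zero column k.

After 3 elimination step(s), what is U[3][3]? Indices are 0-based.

U[3][3] = 3

k=0: U[0][0]=3
  eliminate (1,0): mult=2, new row 1: (0, 2, 1, 4); set L[1][0]=2
  eliminate (2,0): mult=3, new row 2: (0, 1, 1, 2); set L[2][0]=3
  eliminate (3,0): mult=3, new row 3: (0, 1, 1, 0); set L[3][0]=3
k=1: U[1][1]=2
  eliminate (2,1): mult=3, new row 2: (0, 0, 3, 0); set L[2][1]=3
  eliminate (3,1): mult=3, new row 3: (0, 0, 3, 3); set L[3][1]=3
k=2: U[2][2]=3
  eliminate (3,2): mult=1, new row 3: (0, 0, 0, 3); set L[3][2]=1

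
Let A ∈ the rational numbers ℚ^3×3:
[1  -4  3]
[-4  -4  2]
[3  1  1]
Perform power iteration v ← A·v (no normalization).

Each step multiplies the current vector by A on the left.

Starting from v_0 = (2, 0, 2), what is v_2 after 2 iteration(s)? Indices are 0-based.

v_2 = (48, 0, 28)

v_0 = (2, 0, 2).
v_1 = A·v_0 = (8, -4, 8).
v_2 = A·v_1 = (48, 0, 28).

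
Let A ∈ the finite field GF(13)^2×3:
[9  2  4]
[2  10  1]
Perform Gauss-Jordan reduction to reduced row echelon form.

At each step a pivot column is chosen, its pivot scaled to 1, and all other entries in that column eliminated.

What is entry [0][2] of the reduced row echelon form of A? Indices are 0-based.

step 1: normalize row 0 (÷9) = (1, 6, 12)
  row 1: subtract 2×row0 = (0, 11, 3)
step 2: normalize row 1 (÷11) = (0, 1, 5)
  row 0: subtract 6×row1 = (1, 0, 8)

M[0][2] = 8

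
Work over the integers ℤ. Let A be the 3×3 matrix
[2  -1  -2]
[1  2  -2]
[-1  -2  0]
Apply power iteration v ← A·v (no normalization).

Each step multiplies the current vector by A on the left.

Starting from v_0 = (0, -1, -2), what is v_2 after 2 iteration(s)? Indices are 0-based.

v_2 = (4, 5, -9)

v_0 = (0, -1, -2).
v_1 = A·v_0 = (5, 2, 2).
v_2 = A·v_1 = (4, 5, -9).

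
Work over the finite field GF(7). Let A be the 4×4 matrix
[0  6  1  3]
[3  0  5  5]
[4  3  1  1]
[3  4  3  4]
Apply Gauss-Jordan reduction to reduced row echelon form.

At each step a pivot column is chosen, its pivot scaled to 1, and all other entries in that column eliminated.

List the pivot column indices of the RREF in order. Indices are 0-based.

step 1: exchange rows 0,1
step 1: normalize row 0 (÷3) = (1, 0, 4, 4)
  row 2: subtract 4×row0 = (0, 3, 6, 6)
  row 3: subtract 3×row0 = (0, 4, 5, 6)
step 2: normalize row 1 (÷6) = (0, 1, 6, 4)
  row 2: subtract 3×row1 = (0, 0, 2, 1)
  row 3: subtract 4×row1 = (0, 0, 2, 4)
step 3: normalize row 2 (÷2) = (0, 0, 1, 4)
  row 0: subtract 4×row2 = (1, 0, 0, 2)
  row 1: subtract 6×row2 = (0, 1, 0, 1)
  row 3: subtract 2×row2 = (0, 0, 0, 3)
step 4: normalize row 3 (÷3) = (0, 0, 0, 1)
  row 0: subtract 2×row3 = (1, 0, 0, 0)
  row 1: subtract 1×row3 = (0, 1, 0, 0)
  row 2: subtract 4×row3 = (0, 0, 1, 0)

pivot columns: 0, 1, 2, 3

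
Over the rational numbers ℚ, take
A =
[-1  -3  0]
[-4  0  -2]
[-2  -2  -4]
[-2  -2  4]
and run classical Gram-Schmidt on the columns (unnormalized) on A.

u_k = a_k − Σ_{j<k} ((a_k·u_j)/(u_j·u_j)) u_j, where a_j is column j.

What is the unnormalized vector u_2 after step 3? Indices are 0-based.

u_2 = (-8/19, -4/19, -70/19, 82/19)

Step 1: u_0 = a_0 = (-1, -4, -2, -2).
Step 2: u_1 = a_1 − (11/25)·u_0 = (-64/25, 44/25, -28/25, -28/25).
Step 3: u_2 = a_2 − (8/25)·u_0 − (-11/38)·u_1 = (-8/19, -4/19, -70/19, 82/19).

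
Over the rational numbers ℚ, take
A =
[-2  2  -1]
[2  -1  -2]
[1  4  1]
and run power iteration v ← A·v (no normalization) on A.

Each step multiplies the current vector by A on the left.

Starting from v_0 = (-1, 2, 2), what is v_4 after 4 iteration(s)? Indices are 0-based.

v_4 = (-154, 308, -83)

v_0 = (-1, 2, 2).
v_1 = A·v_0 = (4, -8, 9).
v_2 = A·v_1 = (-33, -2, -19).
v_3 = A·v_2 = (81, -26, -60).
v_4 = A·v_3 = (-154, 308, -83).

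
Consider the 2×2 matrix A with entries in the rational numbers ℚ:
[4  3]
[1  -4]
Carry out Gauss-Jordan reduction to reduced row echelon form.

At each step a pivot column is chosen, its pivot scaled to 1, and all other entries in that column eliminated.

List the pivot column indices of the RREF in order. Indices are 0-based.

pivot columns: 0, 1

pivot(0,0)=4: scale R0 → (1, 3/4)
  clear (1,0): R1 −= (1)R0 → (0, -19/4)
pivot(1,1)=-19/4: scale R1 → (0, 1)
  clear (0,1): R0 −= (3/4)R1 → (1, 0)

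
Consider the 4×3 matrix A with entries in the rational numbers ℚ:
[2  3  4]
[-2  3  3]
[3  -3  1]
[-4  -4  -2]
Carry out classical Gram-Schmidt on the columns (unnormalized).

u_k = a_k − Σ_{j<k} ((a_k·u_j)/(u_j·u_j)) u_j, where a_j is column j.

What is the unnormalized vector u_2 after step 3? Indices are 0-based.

Step 1: u_0 = a_0 = (2, -2, 3, -4).
Step 2: u_1 = a_1 − (7/33)·u_0 = (85/33, 113/33, -40/11, -104/33).
Step 3: u_2 = a_2 − (13/33)·u_0 − (767/1370)·u_1 = (485/274, 2563/1370, 254/137, 918/685).

u_2 = (485/274, 2563/1370, 254/137, 918/685)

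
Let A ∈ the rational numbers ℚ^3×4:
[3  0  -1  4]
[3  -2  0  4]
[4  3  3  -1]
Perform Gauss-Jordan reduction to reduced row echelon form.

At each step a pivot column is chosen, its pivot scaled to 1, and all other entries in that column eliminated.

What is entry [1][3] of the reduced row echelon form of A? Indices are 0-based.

M[1][3] = -19/35

step 1: normalize row 0 (÷3) = (1, 0, -1/3, 4/3)
  row 1: subtract 3×row0 = (0, -2, 1, 0)
  row 2: subtract 4×row0 = (0, 3, 13/3, -19/3)
step 2: normalize row 1 (÷-2) = (0, 1, -1/2, 0)
  row 2: subtract 3×row1 = (0, 0, 35/6, -19/3)
step 3: normalize row 2 (÷35/6) = (0, 0, 1, -38/35)
  row 0: subtract -1/3×row2 = (1, 0, 0, 34/35)
  row 1: subtract -1/2×row2 = (0, 1, 0, -19/35)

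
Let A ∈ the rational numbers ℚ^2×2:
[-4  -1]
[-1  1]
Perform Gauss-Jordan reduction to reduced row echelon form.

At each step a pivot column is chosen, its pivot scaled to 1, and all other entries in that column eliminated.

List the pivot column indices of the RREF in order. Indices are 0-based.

pivot(0,0)=-4: scale R0 → (1, 1/4)
  clear (1,0): R1 −= (-1)R0 → (0, 5/4)
pivot(1,1)=5/4: scale R1 → (0, 1)
  clear (0,1): R0 −= (1/4)R1 → (1, 0)

pivot columns: 0, 1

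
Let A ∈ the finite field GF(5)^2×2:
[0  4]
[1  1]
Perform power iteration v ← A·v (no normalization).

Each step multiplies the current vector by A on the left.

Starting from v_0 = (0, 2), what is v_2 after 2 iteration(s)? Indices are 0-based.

v_2 = (3, 0)

v_0 = (0, 2).
v_1 = A·v_0 = (3, 2).
v_2 = A·v_1 = (3, 0).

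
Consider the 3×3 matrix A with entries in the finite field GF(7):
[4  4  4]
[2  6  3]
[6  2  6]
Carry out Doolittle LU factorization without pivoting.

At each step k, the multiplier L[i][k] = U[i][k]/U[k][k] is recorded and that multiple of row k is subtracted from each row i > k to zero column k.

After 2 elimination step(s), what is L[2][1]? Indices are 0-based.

Step 1: pivot at (0,0) is 4.
  row1 ← row1 − (4)·row0  ⇒  L[1][0]=4, U row1=(0, 4, 1)
  row2 ← row2 − (5)·row0  ⇒  L[2][0]=5, U row2=(0, 3, 0)
Step 2: pivot at (1,1) is 4.
  row2 ← row2 − (6)·row1  ⇒  L[2][1]=6, U row2=(0, 0, 1)

L[2][1] = 6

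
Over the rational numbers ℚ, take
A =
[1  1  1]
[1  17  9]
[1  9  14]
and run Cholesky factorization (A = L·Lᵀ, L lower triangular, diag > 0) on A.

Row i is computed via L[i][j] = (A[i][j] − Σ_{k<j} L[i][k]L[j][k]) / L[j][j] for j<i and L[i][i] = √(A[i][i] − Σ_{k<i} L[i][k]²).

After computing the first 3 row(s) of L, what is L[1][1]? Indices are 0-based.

L[1][1] = 4

Step 1: L[0][0] = √(1) = 1.
  L[1][0] = (1) / L[0][0] = 1.
Step 2: L[1][1] = √(16) = 4.
  L[2][0] = (1) / L[0][0] = 1.
  L[2][1] = (8) / L[1][1] = 2.
Step 3: L[2][2] = √(9) = 3.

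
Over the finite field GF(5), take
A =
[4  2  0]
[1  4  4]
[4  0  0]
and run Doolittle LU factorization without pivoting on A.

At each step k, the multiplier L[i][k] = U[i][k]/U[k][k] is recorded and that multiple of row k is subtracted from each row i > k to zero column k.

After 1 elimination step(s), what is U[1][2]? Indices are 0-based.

Step 1: pivot at (0,0) is 4.
  row1 ← row1 − (4)·row0  ⇒  L[1][0]=4, U row1=(0, 1, 4)
  row2 ← row2 − (1)·row0  ⇒  L[2][0]=1, U row2=(0, 3, 0)

U[1][2] = 4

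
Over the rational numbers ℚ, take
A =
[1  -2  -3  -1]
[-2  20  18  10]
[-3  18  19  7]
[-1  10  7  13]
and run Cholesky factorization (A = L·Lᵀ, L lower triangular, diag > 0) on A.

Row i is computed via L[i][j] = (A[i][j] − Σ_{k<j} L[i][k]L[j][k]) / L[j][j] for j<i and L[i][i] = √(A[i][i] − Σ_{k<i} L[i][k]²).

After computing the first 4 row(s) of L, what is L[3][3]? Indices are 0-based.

Step 1: L[0][0] = √(1) = 1.
  L[1][0] = (-2) / L[0][0] = -2.
Step 2: L[1][1] = √(16) = 4.
  L[2][0] = (-3) / L[0][0] = -3.
  L[2][1] = (12) / L[1][1] = 3.
Step 3: L[2][2] = √(1) = 1.
  L[3][0] = (-1) / L[0][0] = -1.
  L[3][1] = (8) / L[1][1] = 2.
  L[3][2] = (-2) / L[2][2] = -2.
Step 4: L[3][3] = √(4) = 2.

L[3][3] = 2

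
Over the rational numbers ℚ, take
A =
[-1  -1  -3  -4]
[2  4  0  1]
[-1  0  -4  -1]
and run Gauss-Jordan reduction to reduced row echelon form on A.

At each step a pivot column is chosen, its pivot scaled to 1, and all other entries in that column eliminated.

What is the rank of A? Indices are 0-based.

rank = 3

pivot(0,0)=-1: scale R0 → (1, 1, 3, 4)
  clear (1,0): R1 −= (2)R0 → (0, 2, -6, -7)
  clear (2,0): R2 −= (-1)R0 → (0, 1, -1, 3)
pivot(1,1)=2: scale R1 → (0, 1, -3, -7/2)
  clear (0,1): R0 −= (1)R1 → (1, 0, 6, 15/2)
  clear (2,1): R2 −= (1)R1 → (0, 0, 2, 13/2)
pivot(2,2)=2: scale R2 → (0, 0, 1, 13/4)
  clear (0,2): R0 −= (6)R2 → (1, 0, 0, -12)
  clear (1,2): R1 −= (-3)R2 → (0, 1, 0, 25/4)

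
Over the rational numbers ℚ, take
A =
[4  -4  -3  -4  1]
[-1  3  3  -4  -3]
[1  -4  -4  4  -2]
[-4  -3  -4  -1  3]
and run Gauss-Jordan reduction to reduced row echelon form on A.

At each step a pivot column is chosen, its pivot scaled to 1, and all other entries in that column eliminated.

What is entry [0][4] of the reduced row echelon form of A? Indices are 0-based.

step 1: normalize row 0 (÷4) = (1, -1, -3/4, -1, 1/4)
  row 1: subtract -1×row0 = (0, 2, 9/4, -5, -11/4)
  row 2: subtract 1×row0 = (0, -3, -13/4, 5, -9/4)
  row 3: subtract -4×row0 = (0, -7, -7, -5, 4)
step 2: normalize row 1 (÷2) = (0, 1, 9/8, -5/2, -11/8)
  row 0: subtract -1×row1 = (1, 0, 3/8, -7/2, -9/8)
  row 2: subtract -3×row1 = (0, 0, 1/8, -5/2, -51/8)
  row 3: subtract -7×row1 = (0, 0, 7/8, -45/2, -45/8)
step 3: normalize row 2 (÷1/8) = (0, 0, 1, -20, -51)
  row 0: subtract 3/8×row2 = (1, 0, 0, 4, 18)
  row 1: subtract 9/8×row2 = (0, 1, 0, 20, 56)
  row 3: subtract 7/8×row2 = (0, 0, 0, -5, 39)
step 4: normalize row 3 (÷-5) = (0, 0, 0, 1, -39/5)
  row 0: subtract 4×row3 = (1, 0, 0, 0, 246/5)
  row 1: subtract 20×row3 = (0, 1, 0, 0, 212)
  row 2: subtract -20×row3 = (0, 0, 1, 0, -207)

M[0][4] = 246/5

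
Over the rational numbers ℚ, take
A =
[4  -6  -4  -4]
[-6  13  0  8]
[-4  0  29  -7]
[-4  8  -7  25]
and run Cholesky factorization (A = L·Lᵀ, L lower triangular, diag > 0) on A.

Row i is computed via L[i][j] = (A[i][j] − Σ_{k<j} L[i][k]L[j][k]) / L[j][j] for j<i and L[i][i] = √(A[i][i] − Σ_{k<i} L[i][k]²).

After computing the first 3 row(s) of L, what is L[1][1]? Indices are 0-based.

Step 1: L[0][0] = √(4) = 2.
  L[1][0] = (-6) / L[0][0] = -3.
Step 2: L[1][1] = √(4) = 2.
  L[2][0] = (-4) / L[0][0] = -2.
  L[2][1] = (-6) / L[1][1] = -3.
Step 3: L[2][2] = √(16) = 4.

L[1][1] = 2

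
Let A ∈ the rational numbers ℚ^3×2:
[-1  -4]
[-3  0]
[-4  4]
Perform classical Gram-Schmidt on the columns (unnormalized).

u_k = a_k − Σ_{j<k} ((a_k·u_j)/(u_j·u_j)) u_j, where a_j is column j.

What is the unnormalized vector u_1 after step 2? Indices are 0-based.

Step 1: u_0 = a_0 = (-1, -3, -4).
Step 2: u_1 = a_1 − (-6/13)·u_0 = (-58/13, -18/13, 28/13).

u_1 = (-58/13, -18/13, 28/13)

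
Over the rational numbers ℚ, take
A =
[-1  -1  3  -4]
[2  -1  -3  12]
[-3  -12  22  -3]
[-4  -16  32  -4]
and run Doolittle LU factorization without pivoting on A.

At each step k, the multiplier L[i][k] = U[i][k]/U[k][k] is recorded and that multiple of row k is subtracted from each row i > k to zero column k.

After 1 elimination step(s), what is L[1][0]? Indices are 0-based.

L[1][0] = -2

k=0: U[0][0]=-1
  eliminate (1,0): mult=-2, new row 1: (0, -3, 3, 4); set L[1][0]=-2
  eliminate (2,0): mult=3, new row 2: (0, -9, 13, 9); set L[2][0]=3
  eliminate (3,0): mult=4, new row 3: (0, -12, 20, 12); set L[3][0]=4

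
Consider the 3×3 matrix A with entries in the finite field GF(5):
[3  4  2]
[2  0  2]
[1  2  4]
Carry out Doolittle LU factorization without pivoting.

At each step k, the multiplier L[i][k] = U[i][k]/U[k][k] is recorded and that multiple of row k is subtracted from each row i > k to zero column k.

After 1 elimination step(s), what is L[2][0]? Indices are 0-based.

[col 0] pivot 3
  R1 -= 4*R0 → (0, 4, 4)  (L[1][0] := 4)
  R2 -= 2*R0 → (0, 4, 0)  (L[2][0] := 2)

L[2][0] = 2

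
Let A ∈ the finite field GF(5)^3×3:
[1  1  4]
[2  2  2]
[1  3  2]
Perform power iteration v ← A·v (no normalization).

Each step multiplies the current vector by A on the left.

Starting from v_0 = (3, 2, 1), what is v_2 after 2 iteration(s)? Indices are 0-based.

v_0 = (3, 2, 1).
v_1 = A·v_0 = (4, 2, 1).
v_2 = A·v_1 = (0, 4, 2).

v_2 = (0, 4, 2)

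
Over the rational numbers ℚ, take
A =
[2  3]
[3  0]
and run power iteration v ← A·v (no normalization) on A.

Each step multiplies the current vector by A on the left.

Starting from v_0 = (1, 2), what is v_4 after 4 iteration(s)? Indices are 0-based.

v_0 = (1, 2).
v_1 = A·v_0 = (8, 3).
v_2 = A·v_1 = (25, 24).
v_3 = A·v_2 = (122, 75).
v_4 = A·v_3 = (469, 366).

v_4 = (469, 366)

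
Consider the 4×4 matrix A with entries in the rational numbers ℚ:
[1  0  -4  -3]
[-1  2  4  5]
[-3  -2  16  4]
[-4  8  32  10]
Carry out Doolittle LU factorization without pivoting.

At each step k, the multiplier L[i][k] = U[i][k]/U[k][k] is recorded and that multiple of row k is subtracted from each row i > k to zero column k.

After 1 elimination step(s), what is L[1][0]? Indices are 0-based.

k=0: U[0][0]=1
  eliminate (1,0): mult=-1, new row 1: (0, 2, 0, 2); set L[1][0]=-1
  eliminate (2,0): mult=-3, new row 2: (0, -2, 4, -5); set L[2][0]=-3
  eliminate (3,0): mult=-4, new row 3: (0, 8, 16, -2); set L[3][0]=-4

L[1][0] = -1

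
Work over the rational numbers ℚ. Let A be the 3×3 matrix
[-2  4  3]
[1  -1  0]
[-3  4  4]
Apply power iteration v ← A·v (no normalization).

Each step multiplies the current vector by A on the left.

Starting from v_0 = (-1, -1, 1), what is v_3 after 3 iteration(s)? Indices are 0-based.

v_0 = (-1, -1, 1).
v_1 = A·v_0 = (1, 0, 3).
v_2 = A·v_1 = (7, 1, 9).
v_3 = A·v_2 = (17, 6, 19).

v_3 = (17, 6, 19)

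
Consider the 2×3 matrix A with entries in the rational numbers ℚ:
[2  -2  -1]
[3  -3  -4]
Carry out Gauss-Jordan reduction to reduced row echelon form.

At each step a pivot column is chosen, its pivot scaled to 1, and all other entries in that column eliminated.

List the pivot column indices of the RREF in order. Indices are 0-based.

[1] R0 /= 2  ⇒  (1, -1, -1/2)
     R1 -= 3·R0  ⇒  (0, 0, -5/2)
column 1 empty below row 1
[2] R1 /= -5/2  ⇒  (0, 0, 1)
     R0 -= -1/2·R1  ⇒  (1, -1, 0)

pivot columns: 0, 2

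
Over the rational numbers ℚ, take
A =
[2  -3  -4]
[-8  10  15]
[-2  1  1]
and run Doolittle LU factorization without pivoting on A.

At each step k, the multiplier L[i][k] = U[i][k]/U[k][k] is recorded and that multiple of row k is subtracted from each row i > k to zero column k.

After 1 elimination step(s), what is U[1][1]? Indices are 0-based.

U[1][1] = -2

[col 0] pivot 2
  R1 -= -4*R0 → (0, -2, -1)  (L[1][0] := -4)
  R2 -= -1*R0 → (0, -2, -3)  (L[2][0] := -1)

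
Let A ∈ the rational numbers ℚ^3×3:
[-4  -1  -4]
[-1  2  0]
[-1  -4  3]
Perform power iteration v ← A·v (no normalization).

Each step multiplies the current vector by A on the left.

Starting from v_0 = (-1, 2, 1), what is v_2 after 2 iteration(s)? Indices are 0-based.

v_0 = (-1, 2, 1).
v_1 = A·v_0 = (-2, 5, -4).
v_2 = A·v_1 = (19, 12, -30).

v_2 = (19, 12, -30)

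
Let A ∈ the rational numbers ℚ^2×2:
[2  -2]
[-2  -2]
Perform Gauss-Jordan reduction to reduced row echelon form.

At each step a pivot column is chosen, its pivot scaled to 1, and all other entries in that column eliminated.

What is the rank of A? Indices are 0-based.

pivot(0,0)=2: scale R0 → (1, -1)
  clear (1,0): R1 −= (-2)R0 → (0, -4)
pivot(1,1)=-4: scale R1 → (0, 1)
  clear (0,1): R0 −= (-1)R1 → (1, 0)

rank = 2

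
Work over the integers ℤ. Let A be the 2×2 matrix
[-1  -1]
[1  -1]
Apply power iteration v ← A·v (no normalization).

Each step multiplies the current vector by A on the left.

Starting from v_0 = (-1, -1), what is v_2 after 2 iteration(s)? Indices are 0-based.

v_2 = (-2, 2)

v_0 = (-1, -1).
v_1 = A·v_0 = (2, 0).
v_2 = A·v_1 = (-2, 2).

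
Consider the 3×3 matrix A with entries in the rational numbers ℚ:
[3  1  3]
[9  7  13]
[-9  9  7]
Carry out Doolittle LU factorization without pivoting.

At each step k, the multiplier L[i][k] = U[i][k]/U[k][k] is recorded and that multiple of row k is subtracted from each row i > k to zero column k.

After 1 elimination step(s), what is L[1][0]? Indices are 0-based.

Step 1: pivot at (0,0) is 3.
  row1 ← row1 − (3)·row0  ⇒  L[1][0]=3, U row1=(0, 4, 4)
  row2 ← row2 − (-3)·row0  ⇒  L[2][0]=-3, U row2=(0, 12, 16)

L[1][0] = 3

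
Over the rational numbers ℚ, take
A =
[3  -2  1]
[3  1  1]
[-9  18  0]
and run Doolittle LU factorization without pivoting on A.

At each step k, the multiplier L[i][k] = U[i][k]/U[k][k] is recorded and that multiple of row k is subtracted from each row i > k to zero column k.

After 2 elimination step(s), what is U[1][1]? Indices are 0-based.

U[1][1] = 3

k=0: U[0][0]=3
  eliminate (1,0): mult=1, new row 1: (0, 3, 0); set L[1][0]=1
  eliminate (2,0): mult=-3, new row 2: (0, 12, 3); set L[2][0]=-3
k=1: U[1][1]=3
  eliminate (2,1): mult=4, new row 2: (0, 0, 3); set L[2][1]=4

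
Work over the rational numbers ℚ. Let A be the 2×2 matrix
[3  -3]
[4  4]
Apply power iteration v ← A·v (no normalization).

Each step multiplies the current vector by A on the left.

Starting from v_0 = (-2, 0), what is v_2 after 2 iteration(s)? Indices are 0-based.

v_0 = (-2, 0).
v_1 = A·v_0 = (-6, -8).
v_2 = A·v_1 = (6, -56).

v_2 = (6, -56)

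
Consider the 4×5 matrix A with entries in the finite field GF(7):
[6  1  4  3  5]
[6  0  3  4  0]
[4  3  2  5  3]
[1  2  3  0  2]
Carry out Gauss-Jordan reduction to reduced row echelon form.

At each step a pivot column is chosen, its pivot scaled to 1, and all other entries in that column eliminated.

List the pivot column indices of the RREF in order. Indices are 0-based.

pivot columns: 0, 1, 2, 3

[1] R0 /= 6  ⇒  (1, 6, 3, 4, 2)
     R1 -= 6·R0  ⇒  (0, 6, 6, 1, 2)
     R2 -= 4·R0  ⇒  (0, 0, 4, 3, 2)
     R3 -= 1·R0  ⇒  (0, 3, 0, 3, 0)
[2] R1 /= 6  ⇒  (0, 1, 1, 6, 5)
     R0 -= 6·R1  ⇒  (1, 0, 4, 3, 0)
     R3 -= 3·R1  ⇒  (0, 0, 4, 6, 6)
[3] R2 /= 4  ⇒  (0, 0, 1, 6, 4)
     R0 -= 4·R2  ⇒  (1, 0, 0, 0, 5)
     R1 -= 1·R2  ⇒  (0, 1, 0, 0, 1)
     R3 -= 4·R2  ⇒  (0, 0, 0, 3, 4)
[4] R3 /= 3  ⇒  (0, 0, 0, 1, 6)
     R2 -= 6·R3  ⇒  (0, 0, 1, 0, 3)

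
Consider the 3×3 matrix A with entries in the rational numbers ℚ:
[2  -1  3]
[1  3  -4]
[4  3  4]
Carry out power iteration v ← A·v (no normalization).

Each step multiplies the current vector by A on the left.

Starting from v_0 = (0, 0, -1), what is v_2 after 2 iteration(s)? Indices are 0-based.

v_2 = (-22, 25, -16)

v_0 = (0, 0, -1).
v_1 = A·v_0 = (-3, 4, -4).
v_2 = A·v_1 = (-22, 25, -16).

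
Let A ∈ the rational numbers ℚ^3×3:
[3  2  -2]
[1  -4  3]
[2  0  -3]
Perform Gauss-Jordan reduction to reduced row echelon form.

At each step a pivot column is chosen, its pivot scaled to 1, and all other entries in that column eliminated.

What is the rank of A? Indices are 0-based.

rank = 3

step 1: normalize row 0 (÷3) = (1, 2/3, -2/3)
  row 1: subtract 1×row0 = (0, -14/3, 11/3)
  row 2: subtract 2×row0 = (0, -4/3, -5/3)
step 2: normalize row 1 (÷-14/3) = (0, 1, -11/14)
  row 0: subtract 2/3×row1 = (1, 0, -1/7)
  row 2: subtract -4/3×row1 = (0, 0, -19/7)
step 3: normalize row 2 (÷-19/7) = (0, 0, 1)
  row 0: subtract -1/7×row2 = (1, 0, 0)
  row 1: subtract -11/14×row2 = (0, 1, 0)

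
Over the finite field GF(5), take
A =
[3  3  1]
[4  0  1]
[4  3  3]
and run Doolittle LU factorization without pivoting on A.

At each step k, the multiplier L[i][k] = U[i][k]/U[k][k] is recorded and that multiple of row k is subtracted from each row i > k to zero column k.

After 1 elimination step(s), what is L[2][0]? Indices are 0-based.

[col 0] pivot 3
  R1 -= 3*R0 → (0, 1, 3)  (L[1][0] := 3)
  R2 -= 3*R0 → (0, 4, 0)  (L[2][0] := 3)

L[2][0] = 3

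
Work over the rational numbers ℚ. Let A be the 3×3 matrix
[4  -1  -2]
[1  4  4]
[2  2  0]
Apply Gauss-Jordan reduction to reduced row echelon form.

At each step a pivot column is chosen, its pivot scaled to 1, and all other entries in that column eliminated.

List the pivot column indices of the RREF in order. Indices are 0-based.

step 1: normalize row 0 (÷4) = (1, -1/4, -1/2)
  row 1: subtract 1×row0 = (0, 17/4, 9/2)
  row 2: subtract 2×row0 = (0, 5/2, 1)
step 2: normalize row 1 (÷17/4) = (0, 1, 18/17)
  row 0: subtract -1/4×row1 = (1, 0, -4/17)
  row 2: subtract 5/2×row1 = (0, 0, -28/17)
step 3: normalize row 2 (÷-28/17) = (0, 0, 1)
  row 0: subtract -4/17×row2 = (1, 0, 0)
  row 1: subtract 18/17×row2 = (0, 1, 0)

pivot columns: 0, 1, 2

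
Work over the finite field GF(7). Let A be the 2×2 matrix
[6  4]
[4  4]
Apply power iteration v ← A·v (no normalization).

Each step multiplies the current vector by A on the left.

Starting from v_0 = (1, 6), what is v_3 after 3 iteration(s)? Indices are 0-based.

v_3 = (6, 3)

v_0 = (1, 6).
v_1 = A·v_0 = (2, 0).
v_2 = A·v_1 = (5, 1).
v_3 = A·v_2 = (6, 3).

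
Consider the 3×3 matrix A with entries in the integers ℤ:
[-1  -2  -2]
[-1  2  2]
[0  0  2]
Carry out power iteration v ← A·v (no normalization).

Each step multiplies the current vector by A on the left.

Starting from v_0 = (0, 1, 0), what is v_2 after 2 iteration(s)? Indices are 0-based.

v_0 = (0, 1, 0).
v_1 = A·v_0 = (-2, 2, 0).
v_2 = A·v_1 = (-2, 6, 0).

v_2 = (-2, 6, 0)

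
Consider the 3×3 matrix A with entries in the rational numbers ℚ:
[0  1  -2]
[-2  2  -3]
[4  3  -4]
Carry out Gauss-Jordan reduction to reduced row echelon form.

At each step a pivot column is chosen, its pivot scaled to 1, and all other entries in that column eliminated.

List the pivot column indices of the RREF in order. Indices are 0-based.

pivot(0,0): swap R0↔R1
pivot(0,0)=-2: scale R0 → (1, -1, 3/2)
  clear (2,0): R2 −= (4)R0 → (0, 7, -10)
pivot(1,1)=1: scale R1 → (0, 1, -2)
  clear (0,1): R0 −= (-1)R1 → (1, 0, -1/2)
  clear (2,1): R2 −= (7)R1 → (0, 0, 4)
pivot(2,2)=4: scale R2 → (0, 0, 1)
  clear (0,2): R0 −= (-1/2)R2 → (1, 0, 0)
  clear (1,2): R1 −= (-2)R2 → (0, 1, 0)

pivot columns: 0, 1, 2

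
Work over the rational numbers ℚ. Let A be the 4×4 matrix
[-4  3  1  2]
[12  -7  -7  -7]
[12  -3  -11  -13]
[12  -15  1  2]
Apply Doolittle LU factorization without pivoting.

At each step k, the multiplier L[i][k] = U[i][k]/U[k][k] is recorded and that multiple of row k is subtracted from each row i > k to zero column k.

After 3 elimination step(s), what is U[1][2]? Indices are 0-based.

U[1][2] = -4

Step 1: pivot at (0,0) is -4.
  row1 ← row1 − (-3)·row0  ⇒  L[1][0]=-3, U row1=(0, 2, -4, -1)
  row2 ← row2 − (-3)·row0  ⇒  L[2][0]=-3, U row2=(0, 6, -8, -7)
  row3 ← row3 − (-3)·row0  ⇒  L[3][0]=-3, U row3=(0, -6, 4, 8)
Step 2: pivot at (1,1) is 2.
  row2 ← row2 − (3)·row1  ⇒  L[2][1]=3, U row2=(0, 0, 4, -4)
  row3 ← row3 − (-3)·row1  ⇒  L[3][1]=-3, U row3=(0, 0, -8, 5)
Step 3: pivot at (2,2) is 4.
  row3 ← row3 − (-2)·row2  ⇒  L[3][2]=-2, U row3=(0, 0, 0, -3)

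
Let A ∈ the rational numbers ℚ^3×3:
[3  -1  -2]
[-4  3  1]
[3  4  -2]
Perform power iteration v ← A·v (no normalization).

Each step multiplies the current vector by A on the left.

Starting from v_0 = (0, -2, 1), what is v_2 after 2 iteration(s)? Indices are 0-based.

v_0 = (0, -2, 1).
v_1 = A·v_0 = (0, -5, -10).
v_2 = A·v_1 = (25, -25, 0).

v_2 = (25, -25, 0)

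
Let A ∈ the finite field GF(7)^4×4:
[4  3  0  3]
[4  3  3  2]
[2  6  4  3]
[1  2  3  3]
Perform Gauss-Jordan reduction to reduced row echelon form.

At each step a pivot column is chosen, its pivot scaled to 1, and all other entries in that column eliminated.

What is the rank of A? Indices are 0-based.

[1] R0 /= 4  ⇒  (1, 6, 0, 6)
     R1 -= 4·R0  ⇒  (0, 0, 3, 6)
     R2 -= 2·R0  ⇒  (0, 1, 4, 5)
     R3 -= 1·R0  ⇒  (0, 3, 3, 4)
[2] R1 <-> R2
[2] R1 /= 1  ⇒  (0, 1, 4, 5)
     R0 -= 6·R1  ⇒  (1, 0, 4, 4)
     R3 -= 3·R1  ⇒  (0, 0, 5, 3)
[3] R2 /= 3  ⇒  (0, 0, 1, 2)
     R0 -= 4·R2  ⇒  (1, 0, 0, 3)
     R1 -= 4·R2  ⇒  (0, 1, 0, 4)
     R3 -= 5·R2  ⇒  (0, 0, 0, 0)
column 3 empty below row 3

rank = 3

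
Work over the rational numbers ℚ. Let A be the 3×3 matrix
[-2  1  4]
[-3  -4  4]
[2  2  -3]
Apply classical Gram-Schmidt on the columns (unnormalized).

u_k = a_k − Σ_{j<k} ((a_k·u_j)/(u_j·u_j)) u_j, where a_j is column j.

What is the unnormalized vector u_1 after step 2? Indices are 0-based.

u_1 = (45/17, -26/17, 6/17)

Step 1: u_0 = a_0 = (-2, -3, 2).
Step 2: u_1 = a_1 − (14/17)·u_0 = (45/17, -26/17, 6/17).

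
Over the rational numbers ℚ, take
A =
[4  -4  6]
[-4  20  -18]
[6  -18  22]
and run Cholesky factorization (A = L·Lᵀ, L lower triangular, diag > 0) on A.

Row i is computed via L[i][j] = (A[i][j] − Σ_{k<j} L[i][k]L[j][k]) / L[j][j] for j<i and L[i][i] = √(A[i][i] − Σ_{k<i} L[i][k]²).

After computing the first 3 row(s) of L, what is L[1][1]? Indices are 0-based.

L[1][1] = 4

Step 1: L[0][0] = √(4) = 2.
  L[1][0] = (-4) / L[0][0] = -2.
Step 2: L[1][1] = √(16) = 4.
  L[2][0] = (6) / L[0][0] = 3.
  L[2][1] = (-12) / L[1][1] = -3.
Step 3: L[2][2] = √(4) = 2.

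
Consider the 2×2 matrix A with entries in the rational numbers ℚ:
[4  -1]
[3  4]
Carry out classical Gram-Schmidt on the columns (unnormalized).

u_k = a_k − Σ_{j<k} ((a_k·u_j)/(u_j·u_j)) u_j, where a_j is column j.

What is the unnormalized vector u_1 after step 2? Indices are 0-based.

Step 1: u_0 = a_0 = (4, 3).
Step 2: u_1 = a_1 − (8/25)·u_0 = (-57/25, 76/25).

u_1 = (-57/25, 76/25)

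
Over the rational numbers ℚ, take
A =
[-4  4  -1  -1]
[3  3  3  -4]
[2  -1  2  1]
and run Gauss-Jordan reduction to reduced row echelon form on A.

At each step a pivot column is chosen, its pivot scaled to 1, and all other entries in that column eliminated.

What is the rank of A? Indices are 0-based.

rank = 3

[1] R0 /= -4  ⇒  (1, -1, 1/4, 1/4)
     R1 -= 3·R0  ⇒  (0, 6, 9/4, -19/4)
     R2 -= 2·R0  ⇒  (0, 1, 3/2, 1/2)
[2] R1 /= 6  ⇒  (0, 1, 3/8, -19/24)
     R0 -= -1·R1  ⇒  (1, 0, 5/8, -13/24)
     R2 -= 1·R1  ⇒  (0, 0, 9/8, 31/24)
[3] R2 /= 9/8  ⇒  (0, 0, 1, 31/27)
     R0 -= 5/8·R2  ⇒  (1, 0, 0, -34/27)
     R1 -= 3/8·R2  ⇒  (0, 1, 0, -11/9)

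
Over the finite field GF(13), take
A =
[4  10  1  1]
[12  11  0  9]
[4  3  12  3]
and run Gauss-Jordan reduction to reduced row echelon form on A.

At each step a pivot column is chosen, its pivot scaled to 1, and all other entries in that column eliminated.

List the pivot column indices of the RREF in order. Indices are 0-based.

step 1: normalize row 0 (÷4) = (1, 9, 10, 10)
  row 1: subtract 12×row0 = (0, 7, 10, 6)
  row 2: subtract 4×row0 = (0, 6, 11, 2)
step 2: normalize row 1 (÷7) = (0, 1, 7, 12)
  row 0: subtract 9×row1 = (1, 0, 12, 6)
  row 2: subtract 6×row1 = (0, 0, 8, 8)
step 3: normalize row 2 (÷8) = (0, 0, 1, 1)
  row 0: subtract 12×row2 = (1, 0, 0, 7)
  row 1: subtract 7×row2 = (0, 1, 0, 5)

pivot columns: 0, 1, 2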